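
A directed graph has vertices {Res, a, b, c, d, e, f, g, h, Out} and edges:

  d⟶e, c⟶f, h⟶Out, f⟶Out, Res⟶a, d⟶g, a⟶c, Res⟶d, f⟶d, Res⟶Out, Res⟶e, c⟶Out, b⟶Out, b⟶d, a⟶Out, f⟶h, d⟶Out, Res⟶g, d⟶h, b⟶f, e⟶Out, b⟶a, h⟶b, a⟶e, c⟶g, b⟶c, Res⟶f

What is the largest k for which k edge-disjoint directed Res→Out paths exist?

Assign every edge capacity 1; by Menger, the answer equals the max flow.
Path Res→Out (+1); total 1.
Path Res→a→Out (+1); total 2.
Path Res→d→Out (+1); total 3.
Path Res→e→Out (+1); total 4.
Path Res→f→Out (+1); total 5.
No residual Res→Out path; max flow = 5.
Certifying cut of size 5: {Res→Out, Res→a, Res→d, Res→e, Res→f}.

5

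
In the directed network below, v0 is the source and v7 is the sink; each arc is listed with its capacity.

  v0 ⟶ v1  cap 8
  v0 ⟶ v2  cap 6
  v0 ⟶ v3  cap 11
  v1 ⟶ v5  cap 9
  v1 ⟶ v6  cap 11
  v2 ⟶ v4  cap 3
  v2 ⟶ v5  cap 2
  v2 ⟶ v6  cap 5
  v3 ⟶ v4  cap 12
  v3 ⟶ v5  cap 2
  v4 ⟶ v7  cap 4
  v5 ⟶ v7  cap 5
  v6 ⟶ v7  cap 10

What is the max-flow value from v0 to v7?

19

Augment v0→v1→v5→v7: bottleneck 5, flow now 5.
Augment v0→v1→v6→v7: bottleneck 3, flow now 8.
Augment v0→v2→v4→v7: bottleneck 3, flow now 11.
Augment v0→v2→v6→v7: bottleneck 3, flow now 14.
Augment v0→v3→v4→v7: bottleneck 1, flow now 15.
Augment v0→v3→v4→v2→v6→v7: bottleneck 2, flow now 17. (uses reverse residual edge)
Augment v0→v3→v5→v1→v6→v7: bottleneck 2, flow now 19. (uses reverse residual edge)
No augmenting path remains; maximum flow = 19.
In the residual graph, reachable from v0: {v0, v1, v2, v3, v4, v5, v6}.
Min-cut edges: v4→v7 (4), v5→v7 (5), v6→v7 (10); capacity 4 + 5 + 10 = 19.
This cut is saturated, so no flow can exceed 19.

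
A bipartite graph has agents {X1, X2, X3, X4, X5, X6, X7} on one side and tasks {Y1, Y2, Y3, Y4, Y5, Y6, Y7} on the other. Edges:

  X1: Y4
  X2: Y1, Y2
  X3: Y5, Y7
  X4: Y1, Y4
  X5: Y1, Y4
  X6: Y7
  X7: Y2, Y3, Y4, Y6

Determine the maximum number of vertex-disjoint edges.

Unit-capacity flow: source→left, listed edges, right→sink; max matching = max flow.
Augmenting path X1→Y4 (+1); matched 1.
Augmenting path X2→Y1 (+1); matched 2.
Augmenting path X3→Y5 (+1); matched 3.
Augmenting path X6→Y7 (+1); matched 4.
Augmenting path X7→Y2 (+1); matched 5.
Augmenting path X4→Y1→X2→Y2→X7→Y3 (+1); matched 6.
No augmenting path remains; maximum matching = 6.
König certificate: {X2, X3, X6, X7, Y1, Y4} is a vertex cover of size 6 (every listed pair touches it), so no matching can be larger.

6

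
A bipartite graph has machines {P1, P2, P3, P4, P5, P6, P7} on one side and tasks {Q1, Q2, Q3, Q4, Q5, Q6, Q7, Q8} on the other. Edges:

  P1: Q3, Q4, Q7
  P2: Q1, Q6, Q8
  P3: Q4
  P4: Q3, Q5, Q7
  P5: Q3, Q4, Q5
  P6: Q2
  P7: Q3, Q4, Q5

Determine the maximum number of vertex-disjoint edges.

6

Unit-capacity flow: source→left, listed edges, right→sink; max matching = max flow.
Augmenting path P1→Q3 (+1); matched 1.
Augmenting path P2→Q1 (+1); matched 2.
Augmenting path P3→Q4 (+1); matched 3.
Augmenting path P4→Q5 (+1); matched 4.
Augmenting path P6→Q2 (+1); matched 5.
Augmenting path P5→Q3→P1→Q7 (+1); matched 6.
No augmenting path remains; maximum matching = 6.
König certificate: {P2, P6, Q3, Q4, Q5, Q7} is a vertex cover of size 6 (every listed pair touches it), so no matching can be larger.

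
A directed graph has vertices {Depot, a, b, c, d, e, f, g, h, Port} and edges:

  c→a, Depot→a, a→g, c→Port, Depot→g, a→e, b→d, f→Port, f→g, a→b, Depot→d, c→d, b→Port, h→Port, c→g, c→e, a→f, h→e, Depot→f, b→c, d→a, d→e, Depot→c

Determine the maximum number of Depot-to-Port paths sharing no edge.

3

Assign every edge capacity 1; by Menger, the answer equals the max flow.
Path Depot→c→Port (+1); total 1.
Path Depot→f→Port (+1); total 2.
Path Depot→a→b→Port (+1); total 3.
No residual Depot→Port path; max flow = 3.
Certifying cut of size 3: {Depot→c, a→b, f→Port}.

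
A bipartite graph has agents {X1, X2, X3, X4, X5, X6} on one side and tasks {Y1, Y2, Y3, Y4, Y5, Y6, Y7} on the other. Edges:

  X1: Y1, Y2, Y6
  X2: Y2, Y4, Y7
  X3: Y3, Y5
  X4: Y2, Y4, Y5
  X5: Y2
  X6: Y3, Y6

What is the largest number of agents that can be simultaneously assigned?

6

Unit-capacity flow: source→left, listed edges, right→sink; max matching = max flow.
Augmenting path X1→Y1 (+1); matched 1.
Augmenting path X2→Y2 (+1); matched 2.
Augmenting path X3→Y3 (+1); matched 3.
Augmenting path X4→Y4 (+1); matched 4.
Augmenting path X6→Y6 (+1); matched 5.
Augmenting path X5→Y2→X2→Y7 (+1); matched 6.
No augmenting path remains; maximum matching = 6.
König certificate: {X1, X2, X3, X4, X5, X6} is a vertex cover of size 6 (every listed pair touches it), so no matching can be larger.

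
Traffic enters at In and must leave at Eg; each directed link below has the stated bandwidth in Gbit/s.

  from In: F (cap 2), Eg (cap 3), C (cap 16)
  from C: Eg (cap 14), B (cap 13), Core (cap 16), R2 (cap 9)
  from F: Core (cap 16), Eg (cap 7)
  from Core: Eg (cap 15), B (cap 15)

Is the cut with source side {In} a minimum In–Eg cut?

Given cut capacity: 16 + 2 + 3 = 21.
Augment In→Eg: bottleneck 3, flow now 3.
Augment In→C→Eg: bottleneck 14, flow now 17.
Augment In→F→Eg: bottleneck 2, flow now 19.
Augment In→C→Core→Eg: bottleneck 2, flow now 21.
No augmenting path remains; maximum flow = 21.
Cut capacity 21 equals the max flow, so it is a minimum cut.

Yes — it is a minimum cut (capacity 21).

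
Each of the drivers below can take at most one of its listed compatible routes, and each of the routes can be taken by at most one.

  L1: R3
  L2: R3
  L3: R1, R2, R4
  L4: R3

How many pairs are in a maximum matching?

Unit-capacity flow: source→left, listed edges, right→sink; max matching = max flow.
Augmenting path L1→R3 (+1); matched 1.
Augmenting path L3→R1 (+1); matched 2.
No augmenting path remains; maximum matching = 2.
König certificate: {L3, R3} is a vertex cover of size 2 (every listed pair touches it), so no matching can be larger.

2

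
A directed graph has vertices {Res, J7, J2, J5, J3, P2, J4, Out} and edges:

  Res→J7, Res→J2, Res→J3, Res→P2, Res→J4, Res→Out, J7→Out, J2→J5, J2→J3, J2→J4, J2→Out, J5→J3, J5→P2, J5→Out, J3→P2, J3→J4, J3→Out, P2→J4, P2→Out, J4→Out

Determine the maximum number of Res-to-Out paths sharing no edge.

Assign every edge capacity 1; by Menger, the answer equals the max flow.
Path Res→Out (+1); total 1.
Path Res→J7→Out (+1); total 2.
Path Res→J2→Out (+1); total 3.
Path Res→J3→Out (+1); total 4.
Path Res→P2→Out (+1); total 5.
Path Res→J4→Out (+1); total 6.
No residual Res→Out path; max flow = 6.
Certifying cut of size 6: {Res→J2, Res→J3, Res→J4, Res→J7, Res→Out, Res→P2}.

6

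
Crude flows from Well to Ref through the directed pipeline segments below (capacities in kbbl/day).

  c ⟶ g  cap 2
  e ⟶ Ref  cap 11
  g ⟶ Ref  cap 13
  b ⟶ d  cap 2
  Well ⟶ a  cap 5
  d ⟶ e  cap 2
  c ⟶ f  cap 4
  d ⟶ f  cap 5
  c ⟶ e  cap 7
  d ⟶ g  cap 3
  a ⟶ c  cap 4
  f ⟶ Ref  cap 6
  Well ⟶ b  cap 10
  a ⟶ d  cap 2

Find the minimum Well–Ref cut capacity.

Augment Well→a→c→e→Ref: bottleneck 4, flow now 4.
Augment Well→a→d→e→Ref: bottleneck 1, flow now 5.
Augment Well→b→d→e→Ref: bottleneck 1, flow now 6.
Augment Well→b→d→f→Ref: bottleneck 1, flow now 7.
No augmenting path remains; maximum flow = 7.
By max-flow min-cut, the minimum cut capacity equals the max flow.
In the residual graph, reachable from Well: {Well, b}.
Min-cut edges: Well→a (5), b→d (2); capacity 5 + 2 = 7.

7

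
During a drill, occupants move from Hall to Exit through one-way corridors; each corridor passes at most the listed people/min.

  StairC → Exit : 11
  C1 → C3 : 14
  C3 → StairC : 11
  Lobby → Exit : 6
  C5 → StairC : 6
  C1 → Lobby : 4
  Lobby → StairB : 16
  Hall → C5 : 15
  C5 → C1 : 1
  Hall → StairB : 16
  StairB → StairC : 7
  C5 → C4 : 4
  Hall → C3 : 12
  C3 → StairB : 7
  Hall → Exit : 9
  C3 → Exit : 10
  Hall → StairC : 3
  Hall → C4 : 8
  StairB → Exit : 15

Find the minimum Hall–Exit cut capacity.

46

Augment Hall→Exit: bottleneck 9, flow now 9.
Augment Hall→C3→Exit: bottleneck 10, flow now 19.
Augment Hall→StairB→Exit: bottleneck 15, flow now 34.
Augment Hall→StairC→Exit: bottleneck 3, flow now 37.
Augment Hall→C5→StairC→Exit: bottleneck 6, flow now 43.
Augment Hall→C3→StairC→Exit: bottleneck 2, flow now 45.
Augment Hall→C5→C1→Lobby→Exit: bottleneck 1, flow now 46.
No augmenting path remains; maximum flow = 46.
By max-flow min-cut, the minimum cut capacity equals the max flow.
In the residual graph, reachable from Hall: {Hall, C5, C4, C3, StairB, StairC}.
Min-cut edges: Hall→Exit (9), C5→C1 (1), C3→Exit (10), StairB→Exit (15), StairC→Exit (11); capacity 9 + 1 + 10 + 15 + 11 = 46.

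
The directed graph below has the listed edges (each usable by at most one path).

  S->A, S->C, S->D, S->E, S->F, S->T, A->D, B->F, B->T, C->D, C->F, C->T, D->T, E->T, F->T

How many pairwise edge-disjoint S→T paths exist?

Assign every edge capacity 1; by Menger, the answer equals the max flow.
Path S→T (+1); total 1.
Path S→C→T (+1); total 2.
Path S→D→T (+1); total 3.
Path S→E→T (+1); total 4.
Path S→F→T (+1); total 5.
No residual S→T path; max flow = 5.
Certifying cut of size 5: {D→T, S→C, S→E, S→F, S→T}.

5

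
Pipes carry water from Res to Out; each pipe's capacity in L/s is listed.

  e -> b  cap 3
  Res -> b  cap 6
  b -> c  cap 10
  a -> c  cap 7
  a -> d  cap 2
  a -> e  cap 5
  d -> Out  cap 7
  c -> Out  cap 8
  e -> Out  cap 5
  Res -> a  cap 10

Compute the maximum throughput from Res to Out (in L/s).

15

Augment Res→a→c→Out: bottleneck 7, flow now 7.
Augment Res→a→d→Out: bottleneck 2, flow now 9.
Augment Res→a→e→Out: bottleneck 1, flow now 10.
Augment Res→b→c→Out: bottleneck 1, flow now 11.
Augment Res→b→c→a→e→Out: bottleneck 4, flow now 15. (uses reverse residual edge)
No augmenting path remains; maximum flow = 15.
In the residual graph, reachable from Res: {Res, a, b, c}.
Min-cut edges: a→d (2), a→e (5), c→Out (8); capacity 2 + 5 + 8 = 15.
This cut is saturated, so no flow can exceed 15.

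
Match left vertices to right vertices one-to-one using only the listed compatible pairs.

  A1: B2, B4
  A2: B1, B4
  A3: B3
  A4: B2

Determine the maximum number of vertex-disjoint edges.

4

Unit-capacity flow: source→left, listed edges, right→sink; max matching = max flow.
Augmenting path A1→B2 (+1); matched 1.
Augmenting path A2→B1 (+1); matched 2.
Augmenting path A3→B3 (+1); matched 3.
Augmenting path A4→B2→A1→B4 (+1); matched 4.
No augmenting path remains; maximum matching = 4.
König certificate: {A1, A2, A3, A4} is a vertex cover of size 4 (every listed pair touches it), so no matching can be larger.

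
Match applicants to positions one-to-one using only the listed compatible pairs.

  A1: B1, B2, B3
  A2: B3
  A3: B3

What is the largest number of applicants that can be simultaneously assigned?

2

Unit-capacity flow: source→left, listed edges, right→sink; max matching = max flow.
Augmenting path A1→B1 (+1); matched 1.
Augmenting path A2→B3 (+1); matched 2.
No augmenting path remains; maximum matching = 2.
König certificate: {A1, B3} is a vertex cover of size 2 (every listed pair touches it), so no matching can be larger.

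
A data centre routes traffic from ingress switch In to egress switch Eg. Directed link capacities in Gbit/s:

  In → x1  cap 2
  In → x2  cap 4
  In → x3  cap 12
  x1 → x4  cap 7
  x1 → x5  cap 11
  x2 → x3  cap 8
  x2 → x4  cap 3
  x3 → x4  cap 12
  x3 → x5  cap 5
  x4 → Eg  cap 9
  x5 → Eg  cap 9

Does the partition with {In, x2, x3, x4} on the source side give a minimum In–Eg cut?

Given cut capacity: 2 + 5 + 9 = 16.
Augment In→x1→x4→Eg: bottleneck 2, flow now 2.
Augment In→x2→x4→Eg: bottleneck 3, flow now 5.
Augment In→x3→x4→Eg: bottleneck 4, flow now 9.
Augment In→x3→x5→Eg: bottleneck 5, flow now 14.
Augment In→x3→x4→x1→x5→Eg: bottleneck 2, flow now 16. (uses reverse residual edge)
No augmenting path remains; maximum flow = 16.
Cut capacity 16 equals the max flow, so it is a minimum cut.

Yes — it is a minimum cut (capacity 16).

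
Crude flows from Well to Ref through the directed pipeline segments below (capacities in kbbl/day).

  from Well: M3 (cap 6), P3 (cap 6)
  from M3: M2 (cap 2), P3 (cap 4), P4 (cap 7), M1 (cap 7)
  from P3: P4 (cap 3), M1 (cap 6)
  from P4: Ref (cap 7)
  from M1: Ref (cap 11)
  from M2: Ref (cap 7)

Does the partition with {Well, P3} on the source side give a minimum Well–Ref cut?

Given cut capacity: 6 + 3 + 6 = 15.
Augment Well→M3→P4→Ref: bottleneck 6, flow now 6.
Augment Well→P3→P4→Ref: bottleneck 1, flow now 7.
Augment Well→P3→M1→Ref: bottleneck 5, flow now 12.
No augmenting path remains; maximum flow = 12.
In the residual graph, reachable from Well: {Well}.
Min-cut edges: Well→M3 (6), Well→P3 (6); capacity 6 + 6 = 12.
Cut capacity 15 exceeds the max flow 12, so it is not minimum.

No — its capacity is 15, but the minimum cut has capacity 12.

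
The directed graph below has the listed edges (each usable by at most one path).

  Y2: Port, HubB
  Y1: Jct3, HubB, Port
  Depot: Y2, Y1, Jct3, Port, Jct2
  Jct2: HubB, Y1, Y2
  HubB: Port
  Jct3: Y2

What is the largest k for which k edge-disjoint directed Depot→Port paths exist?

4

Assign every edge capacity 1; by Menger, the answer equals the max flow.
Path Depot→Port (+1); total 1.
Path Depot→Y1→Port (+1); total 2.
Path Depot→Y2→Port (+1); total 3.
Path Depot→Jct2→HubB→Port (+1); total 4.
No residual Depot→Port path; max flow = 4.
Certifying cut of size 4: {Depot→Port, HubB→Port, Y1→Port, Y2→Port}.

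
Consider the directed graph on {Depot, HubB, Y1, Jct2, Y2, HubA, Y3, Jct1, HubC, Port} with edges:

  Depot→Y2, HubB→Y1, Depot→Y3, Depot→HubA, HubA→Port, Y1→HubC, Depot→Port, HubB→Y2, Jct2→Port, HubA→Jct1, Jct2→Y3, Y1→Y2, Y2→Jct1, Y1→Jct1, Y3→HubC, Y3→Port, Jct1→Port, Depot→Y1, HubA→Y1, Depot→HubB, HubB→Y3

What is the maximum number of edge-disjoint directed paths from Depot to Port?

Assign every edge capacity 1; by Menger, the answer equals the max flow.
Path Depot→Port (+1); total 1.
Path Depot→HubA→Port (+1); total 2.
Path Depot→Y3→Port (+1); total 3.
Path Depot→Y1→Jct1→Port (+1); total 4.
No residual Depot→Port path; max flow = 4.
Certifying cut of size 4: {Depot→HubA, Depot→Port, Jct1→Port, Y3→Port}.

4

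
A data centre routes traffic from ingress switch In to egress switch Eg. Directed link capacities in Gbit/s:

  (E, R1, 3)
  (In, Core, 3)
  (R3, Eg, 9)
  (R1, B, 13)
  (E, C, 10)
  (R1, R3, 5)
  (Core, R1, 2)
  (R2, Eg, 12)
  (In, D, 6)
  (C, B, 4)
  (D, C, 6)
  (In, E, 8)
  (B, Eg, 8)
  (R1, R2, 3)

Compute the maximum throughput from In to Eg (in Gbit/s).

9

Augment In→Core→R1→R2→Eg: bottleneck 2, flow now 2.
Augment In→D→C→B→Eg: bottleneck 4, flow now 6.
Augment In→E→R1→R2→Eg: bottleneck 1, flow now 7.
Augment In→E→R1→R3→Eg: bottleneck 2, flow now 9.
No augmenting path remains; maximum flow = 9.
In the residual graph, reachable from In: {In, Core, D, E, C}.
Min-cut edges: Core→R1 (2), E→R1 (3), C→B (4); capacity 2 + 3 + 4 = 9.
This cut is saturated, so no flow can exceed 9.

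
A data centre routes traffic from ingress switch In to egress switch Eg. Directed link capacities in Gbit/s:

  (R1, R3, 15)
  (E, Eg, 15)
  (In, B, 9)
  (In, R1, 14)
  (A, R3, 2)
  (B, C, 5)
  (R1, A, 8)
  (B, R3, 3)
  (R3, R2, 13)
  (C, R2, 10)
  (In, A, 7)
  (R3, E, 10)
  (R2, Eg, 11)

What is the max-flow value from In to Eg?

21

Augment In→A→R3→R2→Eg: bottleneck 2, flow now 2.
Augment In→B→C→R2→Eg: bottleneck 5, flow now 7.
Augment In→B→R3→R2→Eg: bottleneck 3, flow now 10.
Augment In→R1→R3→R2→Eg: bottleneck 1, flow now 11.
Augment In→R1→R3→E→Eg: bottleneck 10, flow now 21.
No augmenting path remains; maximum flow = 21.
In the residual graph, reachable from In: {In, A, B, R1, C, R3, R2}.
Min-cut edges: R3→E (10), R2→Eg (11); capacity 10 + 11 = 21.
This cut is saturated, so no flow can exceed 21.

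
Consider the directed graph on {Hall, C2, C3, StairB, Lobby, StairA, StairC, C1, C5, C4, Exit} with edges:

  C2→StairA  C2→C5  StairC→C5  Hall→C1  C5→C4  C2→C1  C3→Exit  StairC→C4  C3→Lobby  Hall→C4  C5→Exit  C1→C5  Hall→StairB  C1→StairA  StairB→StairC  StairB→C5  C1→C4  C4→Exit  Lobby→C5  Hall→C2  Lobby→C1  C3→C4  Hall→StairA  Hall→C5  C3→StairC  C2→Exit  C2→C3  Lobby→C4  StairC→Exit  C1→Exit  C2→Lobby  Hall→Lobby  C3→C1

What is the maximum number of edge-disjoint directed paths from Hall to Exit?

Assign every edge capacity 1; by Menger, the answer equals the max flow.
Path Hall→C2→Exit (+1); total 1.
Path Hall→C1→Exit (+1); total 2.
Path Hall→C5→Exit (+1); total 3.
Path Hall→C4→Exit (+1); total 4.
Path Hall→StairB→StairC→Exit (+1); total 5.
No residual Hall→Exit path; max flow = 5.
Certifying cut of size 5: {C1→Exit, C4→Exit, C5→Exit, Hall→C2, Hall→StairB}.

5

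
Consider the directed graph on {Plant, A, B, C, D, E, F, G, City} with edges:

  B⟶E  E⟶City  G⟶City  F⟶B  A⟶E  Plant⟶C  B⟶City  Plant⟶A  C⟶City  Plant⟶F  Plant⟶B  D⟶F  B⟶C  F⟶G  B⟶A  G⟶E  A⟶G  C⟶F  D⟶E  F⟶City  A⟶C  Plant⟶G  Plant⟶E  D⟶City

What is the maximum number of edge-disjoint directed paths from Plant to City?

5

Assign every edge capacity 1; by Menger, the answer equals the max flow.
Path Plant→B→City (+1); total 1.
Path Plant→C→City (+1); total 2.
Path Plant→E→City (+1); total 3.
Path Plant→F→City (+1); total 4.
Path Plant→G→City (+1); total 5.
No residual Plant→City path; max flow = 5.
Certifying cut of size 5: {B→City, C→City, E→City, F→City, G→City}.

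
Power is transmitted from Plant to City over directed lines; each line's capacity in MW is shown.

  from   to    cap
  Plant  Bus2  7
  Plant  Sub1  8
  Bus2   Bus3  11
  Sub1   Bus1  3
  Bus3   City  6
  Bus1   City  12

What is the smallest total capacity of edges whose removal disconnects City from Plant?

Augment Plant→Bus2→Bus3→City: bottleneck 6, flow now 6.
Augment Plant→Sub1→Bus1→City: bottleneck 3, flow now 9.
No augmenting path remains; maximum flow = 9.
By max-flow min-cut, the minimum cut capacity equals the max flow.
In the residual graph, reachable from Plant: {Plant, Bus2, Sub1, Bus3}.
Min-cut edges: Sub1→Bus1 (3), Bus3→City (6); capacity 3 + 6 = 9.

9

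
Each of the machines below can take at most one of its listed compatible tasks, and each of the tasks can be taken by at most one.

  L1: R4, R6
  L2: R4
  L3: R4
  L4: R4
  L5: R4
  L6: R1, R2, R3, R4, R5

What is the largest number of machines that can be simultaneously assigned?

3

Unit-capacity flow: source→left, listed edges, right→sink; max matching = max flow.
Augmenting path L1→R4 (+1); matched 1.
Augmenting path L6→R1 (+1); matched 2.
Augmenting path L2→R4→L1→R6 (+1); matched 3.
No augmenting path remains; maximum matching = 3.
König certificate: {L1, L6, R4} is a vertex cover of size 3 (every listed pair touches it), so no matching can be larger.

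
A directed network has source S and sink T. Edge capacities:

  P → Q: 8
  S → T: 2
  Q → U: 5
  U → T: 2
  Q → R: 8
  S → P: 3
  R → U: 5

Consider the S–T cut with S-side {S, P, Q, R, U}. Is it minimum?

Given cut capacity: 2 + 2 = 4.
Augment S→T: bottleneck 2, flow now 2.
Augment S→P→Q→U→T: bottleneck 2, flow now 4.
No augmenting path remains; maximum flow = 4.
Cut capacity 4 equals the max flow, so it is a minimum cut.

Yes — it is a minimum cut (capacity 4).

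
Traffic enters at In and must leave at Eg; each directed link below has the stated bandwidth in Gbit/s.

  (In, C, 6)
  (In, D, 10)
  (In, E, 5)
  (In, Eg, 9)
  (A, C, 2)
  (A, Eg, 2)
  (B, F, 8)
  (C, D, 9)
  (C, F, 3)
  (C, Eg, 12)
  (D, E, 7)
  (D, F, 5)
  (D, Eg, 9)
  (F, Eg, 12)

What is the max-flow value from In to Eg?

25

Augment In→Eg: bottleneck 9, flow now 9.
Augment In→C→Eg: bottleneck 6, flow now 15.
Augment In→D→Eg: bottleneck 9, flow now 24.
Augment In→D→F→Eg: bottleneck 1, flow now 25.
No augmenting path remains; maximum flow = 25.
In the residual graph, reachable from In: {In, E}.
Min-cut edges: In→C (6), In→D (10), In→Eg (9); capacity 6 + 10 + 9 = 25.
This cut is saturated, so no flow can exceed 25.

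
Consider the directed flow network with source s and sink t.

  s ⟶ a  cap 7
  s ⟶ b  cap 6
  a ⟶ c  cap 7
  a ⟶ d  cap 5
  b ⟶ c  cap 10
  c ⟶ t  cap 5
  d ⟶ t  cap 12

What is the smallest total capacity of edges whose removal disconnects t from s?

Augment s→a→c→t: bottleneck 5, flow now 5.
Augment s→a→d→t: bottleneck 2, flow now 7.
Augment s→b→c→a→d→t: bottleneck 3, flow now 10. (uses reverse residual edge)
No augmenting path remains; maximum flow = 10.
By max-flow min-cut, the minimum cut capacity equals the max flow.
In the residual graph, reachable from s: {s, a, b, c}.
Min-cut edges: a→d (5), c→t (5); capacity 5 + 5 = 10.

10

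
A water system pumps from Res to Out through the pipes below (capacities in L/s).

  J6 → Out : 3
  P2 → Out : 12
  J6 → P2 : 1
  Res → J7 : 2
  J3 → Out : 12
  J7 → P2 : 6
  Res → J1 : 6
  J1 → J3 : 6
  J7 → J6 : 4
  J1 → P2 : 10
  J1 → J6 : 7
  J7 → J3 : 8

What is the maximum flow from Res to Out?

8

Augment Res→J7→J6→Out: bottleneck 2, flow now 2.
Augment Res→J1→J6→Out: bottleneck 1, flow now 3.
Augment Res→J1→P2→Out: bottleneck 5, flow now 8.
No augmenting path remains; maximum flow = 8.
In the residual graph, reachable from Res: {Res}.
Min-cut edges: Res→J7 (2), Res→J1 (6); capacity 2 + 6 = 8.
This cut is saturated, so no flow can exceed 8.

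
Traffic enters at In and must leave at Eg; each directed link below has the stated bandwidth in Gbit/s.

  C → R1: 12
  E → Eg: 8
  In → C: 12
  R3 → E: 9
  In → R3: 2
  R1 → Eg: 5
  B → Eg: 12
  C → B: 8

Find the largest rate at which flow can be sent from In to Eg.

Augment In→R3→E→Eg: bottleneck 2, flow now 2.
Augment In→C→B→Eg: bottleneck 8, flow now 10.
Augment In→C→R1→Eg: bottleneck 4, flow now 14.
No augmenting path remains; maximum flow = 14.
In the residual graph, reachable from In: {In}.
Min-cut edges: In→R3 (2), In→C (12); capacity 2 + 12 = 14.
This cut is saturated, so no flow can exceed 14.

14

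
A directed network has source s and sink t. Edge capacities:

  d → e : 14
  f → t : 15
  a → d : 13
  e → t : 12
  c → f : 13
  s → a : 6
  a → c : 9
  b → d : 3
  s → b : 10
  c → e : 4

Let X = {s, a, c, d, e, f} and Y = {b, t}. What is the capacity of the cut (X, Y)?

37

Edges leaving {s, a, c, d, e, f}: s→b (10), e→t (12), f→t (15).
Cut capacity = 10 + 12 + 15 = 37.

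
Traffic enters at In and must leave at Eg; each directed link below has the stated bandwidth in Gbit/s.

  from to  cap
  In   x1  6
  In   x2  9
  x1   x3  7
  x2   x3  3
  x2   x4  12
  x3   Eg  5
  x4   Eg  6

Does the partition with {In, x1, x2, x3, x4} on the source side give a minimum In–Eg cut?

Given cut capacity: 5 + 6 = 11.
Augment In→x1→x3→Eg: bottleneck 5, flow now 5.
Augment In→x2→x4→Eg: bottleneck 6, flow now 11.
No augmenting path remains; maximum flow = 11.
Cut capacity 11 equals the max flow, so it is a minimum cut.

Yes — it is a minimum cut (capacity 11).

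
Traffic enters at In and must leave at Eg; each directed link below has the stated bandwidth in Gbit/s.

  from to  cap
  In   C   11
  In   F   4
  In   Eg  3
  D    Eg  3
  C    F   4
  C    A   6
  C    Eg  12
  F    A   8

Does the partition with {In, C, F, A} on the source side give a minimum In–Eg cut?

No — its capacity is 15, but the minimum cut has capacity 14.

Given cut capacity: 3 + 12 = 15.
Augment In→Eg: bottleneck 3, flow now 3.
Augment In→C→Eg: bottleneck 11, flow now 14.
No augmenting path remains; maximum flow = 14.
In the residual graph, reachable from In: {In, F, A}.
Min-cut edges: In→C (11), In→Eg (3); capacity 11 + 3 = 14.
Cut capacity 15 exceeds the max flow 14, so it is not minimum.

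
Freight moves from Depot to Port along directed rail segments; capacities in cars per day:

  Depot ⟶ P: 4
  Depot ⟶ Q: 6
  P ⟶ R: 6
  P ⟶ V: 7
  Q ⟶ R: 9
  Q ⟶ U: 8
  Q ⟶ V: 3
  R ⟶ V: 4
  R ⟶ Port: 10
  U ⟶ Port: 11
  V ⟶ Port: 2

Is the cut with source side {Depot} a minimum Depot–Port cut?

Yes — it is a minimum cut (capacity 10).

Given cut capacity: 4 + 6 = 10.
Augment Depot→P→R→Port: bottleneck 4, flow now 4.
Augment Depot→Q→R→Port: bottleneck 6, flow now 10.
No augmenting path remains; maximum flow = 10.
Cut capacity 10 equals the max flow, so it is a minimum cut.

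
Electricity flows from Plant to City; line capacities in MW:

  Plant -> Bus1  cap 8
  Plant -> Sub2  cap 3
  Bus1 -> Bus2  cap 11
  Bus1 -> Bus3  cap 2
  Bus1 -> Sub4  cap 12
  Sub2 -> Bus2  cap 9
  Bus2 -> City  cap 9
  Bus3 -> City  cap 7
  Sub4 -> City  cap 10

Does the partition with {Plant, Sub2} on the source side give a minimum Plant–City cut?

Given cut capacity: 8 + 9 = 17.
Augment Plant→Bus1→Bus2→City: bottleneck 8, flow now 8.
Augment Plant→Sub2→Bus2→City: bottleneck 1, flow now 9.
Augment Plant→Sub2→Bus2→Bus1→Bus3→City: bottleneck 2, flow now 11. (uses reverse residual edge)
No augmenting path remains; maximum flow = 11.
In the residual graph, reachable from Plant: {Plant}.
Min-cut edges: Plant→Bus1 (8), Plant→Sub2 (3); capacity 8 + 3 = 11.
Cut capacity 17 exceeds the max flow 11, so it is not minimum.

No — its capacity is 17, but the minimum cut has capacity 11.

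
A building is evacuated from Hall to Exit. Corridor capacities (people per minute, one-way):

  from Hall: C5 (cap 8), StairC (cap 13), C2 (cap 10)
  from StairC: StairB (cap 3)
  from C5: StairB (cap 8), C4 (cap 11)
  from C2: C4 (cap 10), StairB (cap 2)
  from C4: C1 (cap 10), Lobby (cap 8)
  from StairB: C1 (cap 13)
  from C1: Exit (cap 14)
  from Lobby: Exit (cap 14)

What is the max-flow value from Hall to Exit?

21

Augment Hall→StairC→StairB→C1→Exit: bottleneck 3, flow now 3.
Augment Hall→C5→C4→C1→Exit: bottleneck 8, flow now 11.
Augment Hall→C2→C4→C1→Exit: bottleneck 2, flow now 13.
Augment Hall→C2→C4→Lobby→Exit: bottleneck 8, flow now 21.
No augmenting path remains; maximum flow = 21.
In the residual graph, reachable from Hall: {Hall, StairC}.
Min-cut edges: Hall→C5 (8), Hall→C2 (10), StairC→StairB (3); capacity 8 + 10 + 3 = 21.
This cut is saturated, so no flow can exceed 21.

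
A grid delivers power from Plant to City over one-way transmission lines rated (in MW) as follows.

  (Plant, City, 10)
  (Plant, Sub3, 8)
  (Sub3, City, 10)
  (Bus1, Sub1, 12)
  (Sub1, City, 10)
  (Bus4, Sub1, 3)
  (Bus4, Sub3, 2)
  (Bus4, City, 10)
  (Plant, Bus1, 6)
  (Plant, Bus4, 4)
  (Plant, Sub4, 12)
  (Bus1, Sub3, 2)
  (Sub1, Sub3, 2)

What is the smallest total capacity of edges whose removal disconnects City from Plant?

Augment Plant→City: bottleneck 10, flow now 10.
Augment Plant→Bus4→City: bottleneck 4, flow now 14.
Augment Plant→Sub3→City: bottleneck 8, flow now 22.
Augment Plant→Bus1→Sub1→City: bottleneck 6, flow now 28.
No augmenting path remains; maximum flow = 28.
By max-flow min-cut, the minimum cut capacity equals the max flow.
In the residual graph, reachable from Plant: {Plant, Sub4}.
Min-cut edges: Plant→Bus1 (6), Plant→Bus4 (4), Plant→Sub3 (8), Plant→City (10); capacity 6 + 4 + 8 + 10 = 28.

28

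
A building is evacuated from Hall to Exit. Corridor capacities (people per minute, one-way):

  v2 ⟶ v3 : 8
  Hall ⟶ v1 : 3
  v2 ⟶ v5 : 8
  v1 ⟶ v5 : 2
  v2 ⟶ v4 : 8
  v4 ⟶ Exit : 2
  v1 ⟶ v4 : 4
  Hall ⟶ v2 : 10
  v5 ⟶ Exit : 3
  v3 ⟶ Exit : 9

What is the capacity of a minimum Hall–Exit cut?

Augment Hall→v1→v4→Exit: bottleneck 2, flow now 2.
Augment Hall→v1→v5→Exit: bottleneck 1, flow now 3.
Augment Hall→v2→v3→Exit: bottleneck 8, flow now 11.
Augment Hall→v2→v5→Exit: bottleneck 2, flow now 13.
No augmenting path remains; maximum flow = 13.
By max-flow min-cut, the minimum cut capacity equals the max flow.
In the residual graph, reachable from Hall: {Hall}.
Min-cut edges: Hall→v1 (3), Hall→v2 (10); capacity 3 + 10 = 13.

13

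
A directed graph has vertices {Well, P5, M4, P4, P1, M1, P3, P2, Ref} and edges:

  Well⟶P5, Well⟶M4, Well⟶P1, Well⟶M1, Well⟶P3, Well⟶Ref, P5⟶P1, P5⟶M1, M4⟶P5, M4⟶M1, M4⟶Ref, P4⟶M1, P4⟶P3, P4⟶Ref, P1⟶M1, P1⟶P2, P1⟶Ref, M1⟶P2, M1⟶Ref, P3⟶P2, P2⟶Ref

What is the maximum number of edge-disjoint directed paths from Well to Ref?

5

Assign every edge capacity 1; by Menger, the answer equals the max flow.
Path Well→Ref (+1); total 1.
Path Well→M4→Ref (+1); total 2.
Path Well→P1→Ref (+1); total 3.
Path Well→M1→Ref (+1); total 4.
Path Well→P3→P2→Ref (+1); total 5.
No residual Well→Ref path; max flow = 5.
Certifying cut of size 5: {M1→Ref, P1→Ref, P2→Ref, Well→M4, Well→Ref}.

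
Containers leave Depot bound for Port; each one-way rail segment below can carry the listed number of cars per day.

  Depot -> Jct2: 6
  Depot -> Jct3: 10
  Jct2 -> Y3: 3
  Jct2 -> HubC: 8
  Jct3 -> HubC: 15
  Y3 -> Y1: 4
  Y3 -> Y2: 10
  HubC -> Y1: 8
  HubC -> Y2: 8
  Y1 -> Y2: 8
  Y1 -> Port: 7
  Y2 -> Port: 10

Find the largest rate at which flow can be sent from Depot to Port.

Augment Depot→Jct2→Y3→Y1→Port: bottleneck 3, flow now 3.
Augment Depot→Jct2→HubC→Y1→Port: bottleneck 3, flow now 6.
Augment Depot→Jct3→HubC→Y1→Port: bottleneck 1, flow now 7.
Augment Depot→Jct3→HubC→Y2→Port: bottleneck 8, flow now 15.
Augment Depot→Jct3→HubC→Y1→Y2→Port: bottleneck 1, flow now 16.
No augmenting path remains; maximum flow = 16.
In the residual graph, reachable from Depot: {Depot}.
Min-cut edges: Depot→Jct2 (6), Depot→Jct3 (10); capacity 6 + 10 = 16.
This cut is saturated, so no flow can exceed 16.

16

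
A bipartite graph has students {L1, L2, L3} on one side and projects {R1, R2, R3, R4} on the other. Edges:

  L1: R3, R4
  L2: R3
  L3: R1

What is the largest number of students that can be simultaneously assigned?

Unit-capacity flow: source→left, listed edges, right→sink; max matching = max flow.
Augmenting path L1→R3 (+1); matched 1.
Augmenting path L3→R1 (+1); matched 2.
Augmenting path L2→R3→L1→R4 (+1); matched 3.
No augmenting path remains; maximum matching = 3.
König certificate: {L1, L2, L3} is a vertex cover of size 3 (every listed pair touches it), so no matching can be larger.

3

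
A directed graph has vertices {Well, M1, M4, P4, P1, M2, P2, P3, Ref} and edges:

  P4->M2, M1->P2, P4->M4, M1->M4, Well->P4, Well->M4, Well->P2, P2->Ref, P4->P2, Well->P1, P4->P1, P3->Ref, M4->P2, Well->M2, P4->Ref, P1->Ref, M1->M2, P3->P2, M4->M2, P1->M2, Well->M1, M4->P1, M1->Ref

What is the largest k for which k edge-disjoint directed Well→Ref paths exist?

4

Assign every edge capacity 1; by Menger, the answer equals the max flow.
Path Well→M1→Ref (+1); total 1.
Path Well→P4→Ref (+1); total 2.
Path Well→P1→Ref (+1); total 3.
Path Well→P2→Ref (+1); total 4.
No residual Well→Ref path; max flow = 4.
Certifying cut of size 4: {P1→Ref, P2→Ref, Well→M1, Well→P4}.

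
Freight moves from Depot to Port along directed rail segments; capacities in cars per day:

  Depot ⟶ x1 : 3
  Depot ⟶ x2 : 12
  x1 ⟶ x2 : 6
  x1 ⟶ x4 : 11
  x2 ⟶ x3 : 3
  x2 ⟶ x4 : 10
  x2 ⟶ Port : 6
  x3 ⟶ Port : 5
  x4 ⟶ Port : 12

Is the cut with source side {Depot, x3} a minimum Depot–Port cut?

No — its capacity is 20, but the minimum cut has capacity 15.

Given cut capacity: 3 + 12 + 5 = 20.
Augment Depot→x2→Port: bottleneck 6, flow now 6.
Augment Depot→x1→x4→Port: bottleneck 3, flow now 9.
Augment Depot→x2→x3→Port: bottleneck 3, flow now 12.
Augment Depot→x2→x4→Port: bottleneck 3, flow now 15.
No augmenting path remains; maximum flow = 15.
In the residual graph, reachable from Depot: {Depot}.
Min-cut edges: Depot→x1 (3), Depot→x2 (12); capacity 3 + 12 = 15.
Cut capacity 20 exceeds the max flow 15, so it is not minimum.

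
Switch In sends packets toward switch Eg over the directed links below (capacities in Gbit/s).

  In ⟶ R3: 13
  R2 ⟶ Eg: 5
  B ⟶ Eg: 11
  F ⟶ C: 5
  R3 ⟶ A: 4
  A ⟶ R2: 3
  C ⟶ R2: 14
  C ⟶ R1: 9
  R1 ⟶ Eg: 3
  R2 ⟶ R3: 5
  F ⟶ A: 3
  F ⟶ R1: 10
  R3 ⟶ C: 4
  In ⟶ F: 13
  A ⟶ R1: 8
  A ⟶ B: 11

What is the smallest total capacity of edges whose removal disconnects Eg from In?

15

Augment In→F→R1→Eg: bottleneck 3, flow now 3.
Augment In→F→A→R2→Eg: bottleneck 3, flow now 6.
Augment In→F→C→R2→Eg: bottleneck 2, flow now 8.
Augment In→R3→A→B→Eg: bottleneck 4, flow now 12.
Augment In→F→C→R2→A→B→Eg: bottleneck 3, flow now 15. (uses reverse residual edge)
No augmenting path remains; maximum flow = 15.
By max-flow min-cut, the minimum cut capacity equals the max flow.
In the residual graph, reachable from In: {In, F, R3, C, R2, R1}.
Min-cut edges: F→A (3), R3→A (4), R2→Eg (5), R1→Eg (3); capacity 3 + 4 + 5 + 3 = 15.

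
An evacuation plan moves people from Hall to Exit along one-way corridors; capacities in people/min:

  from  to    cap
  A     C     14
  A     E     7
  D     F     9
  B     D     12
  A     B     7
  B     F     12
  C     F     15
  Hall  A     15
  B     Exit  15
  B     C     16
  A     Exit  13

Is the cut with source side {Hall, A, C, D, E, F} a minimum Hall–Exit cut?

No — its capacity is 20, but the minimum cut has capacity 15.

Given cut capacity: 7 + 13 = 20.
Augment Hall→A→Exit: bottleneck 13, flow now 13.
Augment Hall→A→B→Exit: bottleneck 2, flow now 15.
No augmenting path remains; maximum flow = 15.
In the residual graph, reachable from Hall: {Hall}.
Min-cut edges: Hall→A (15); capacity 15 = 15.
Cut capacity 20 exceeds the max flow 15, so it is not minimum.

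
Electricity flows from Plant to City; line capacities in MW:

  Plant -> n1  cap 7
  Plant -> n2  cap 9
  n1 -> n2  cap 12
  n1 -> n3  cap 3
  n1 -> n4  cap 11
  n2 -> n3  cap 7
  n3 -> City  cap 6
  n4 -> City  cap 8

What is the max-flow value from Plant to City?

Augment Plant→n1→n3→City: bottleneck 3, flow now 3.
Augment Plant→n1→n4→City: bottleneck 4, flow now 7.
Augment Plant→n2→n3→City: bottleneck 3, flow now 10.
Augment Plant→n2→n3→n1→n4→City: bottleneck 3, flow now 13. (uses reverse residual edge)
No augmenting path remains; maximum flow = 13.
In the residual graph, reachable from Plant: {Plant, n2, n3}.
Min-cut edges: Plant→n1 (7), n3→City (6); capacity 7 + 6 = 13.
This cut is saturated, so no flow can exceed 13.

13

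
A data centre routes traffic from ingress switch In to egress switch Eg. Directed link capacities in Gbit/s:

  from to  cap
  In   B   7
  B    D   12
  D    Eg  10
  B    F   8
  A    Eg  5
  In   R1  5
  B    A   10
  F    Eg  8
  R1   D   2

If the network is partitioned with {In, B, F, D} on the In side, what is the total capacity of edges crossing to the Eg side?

33

Edges leaving {In, B, F, D}: In→R1 (5), B→A (10), F→Eg (8), D→Eg (10).
Cut capacity = 5 + 10 + 8 + 10 = 33.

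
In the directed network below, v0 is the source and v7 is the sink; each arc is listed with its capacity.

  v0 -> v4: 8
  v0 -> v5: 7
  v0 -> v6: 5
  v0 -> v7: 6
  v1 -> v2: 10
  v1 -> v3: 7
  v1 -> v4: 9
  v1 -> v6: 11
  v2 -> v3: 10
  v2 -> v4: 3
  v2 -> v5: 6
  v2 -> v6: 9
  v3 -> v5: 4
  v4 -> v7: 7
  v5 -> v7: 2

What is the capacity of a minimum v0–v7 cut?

15

Augment v0→v7: bottleneck 6, flow now 6.
Augment v0→v4→v7: bottleneck 7, flow now 13.
Augment v0→v5→v7: bottleneck 2, flow now 15.
No augmenting path remains; maximum flow = 15.
By max-flow min-cut, the minimum cut capacity equals the max flow.
In the residual graph, reachable from v0: {v0, v4, v5, v6}.
Min-cut edges: v0→v7 (6), v4→v7 (7), v5→v7 (2); capacity 6 + 7 + 2 = 15.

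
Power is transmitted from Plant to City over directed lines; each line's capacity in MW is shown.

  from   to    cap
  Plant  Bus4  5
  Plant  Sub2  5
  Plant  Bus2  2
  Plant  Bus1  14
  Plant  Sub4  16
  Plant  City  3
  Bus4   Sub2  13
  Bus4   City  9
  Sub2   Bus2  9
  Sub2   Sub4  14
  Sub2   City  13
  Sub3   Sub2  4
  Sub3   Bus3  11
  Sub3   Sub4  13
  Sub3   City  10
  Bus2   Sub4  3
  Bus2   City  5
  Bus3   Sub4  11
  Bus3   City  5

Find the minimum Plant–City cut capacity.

15

Augment Plant→City: bottleneck 3, flow now 3.
Augment Plant→Bus4→City: bottleneck 5, flow now 8.
Augment Plant→Sub2→City: bottleneck 5, flow now 13.
Augment Plant→Bus2→City: bottleneck 2, flow now 15.
No augmenting path remains; maximum flow = 15.
By max-flow min-cut, the minimum cut capacity equals the max flow.
In the residual graph, reachable from Plant: {Plant, Bus1, Sub4}.
Min-cut edges: Plant→Bus4 (5), Plant→Sub2 (5), Plant→Bus2 (2), Plant→City (3); capacity 5 + 5 + 2 + 3 = 15.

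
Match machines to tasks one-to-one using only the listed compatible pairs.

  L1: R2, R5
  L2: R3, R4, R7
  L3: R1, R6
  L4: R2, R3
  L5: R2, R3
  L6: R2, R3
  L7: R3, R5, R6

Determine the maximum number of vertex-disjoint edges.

6

Unit-capacity flow: source→left, listed edges, right→sink; max matching = max flow.
Augmenting path L1→R2 (+1); matched 1.
Augmenting path L2→R3 (+1); matched 2.
Augmenting path L3→R1 (+1); matched 3.
Augmenting path L7→R5 (+1); matched 4.
Augmenting path L4→R3→L2→R4 (+1); matched 5.
Augmenting path L5→R2→L1→R5→L7→R6 (+1); matched 6.
No augmenting path remains; maximum matching = 6.
König certificate: {L1, L2, L3, L7, R2, R3} is a vertex cover of size 6 (every listed pair touches it), so no matching can be larger.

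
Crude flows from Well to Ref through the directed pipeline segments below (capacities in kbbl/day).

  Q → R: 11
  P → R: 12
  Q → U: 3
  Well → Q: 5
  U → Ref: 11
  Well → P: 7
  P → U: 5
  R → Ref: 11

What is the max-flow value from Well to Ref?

Augment Well→P→R→Ref: bottleneck 7, flow now 7.
Augment Well→Q→R→Ref: bottleneck 4, flow now 11.
Augment Well→Q→U→Ref: bottleneck 1, flow now 12.
No augmenting path remains; maximum flow = 12.
In the residual graph, reachable from Well: {Well}.
Min-cut edges: Well→P (7), Well→Q (5); capacity 7 + 5 = 12.
This cut is saturated, so no flow can exceed 12.

12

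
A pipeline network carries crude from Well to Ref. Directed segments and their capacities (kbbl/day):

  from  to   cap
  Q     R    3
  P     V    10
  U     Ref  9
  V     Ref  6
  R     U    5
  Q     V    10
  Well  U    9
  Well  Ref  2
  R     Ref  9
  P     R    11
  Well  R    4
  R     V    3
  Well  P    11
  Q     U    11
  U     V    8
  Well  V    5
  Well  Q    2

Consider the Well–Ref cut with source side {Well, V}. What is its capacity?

Edges leaving {Well, V}: Well→P (11), Well→Q (2), Well→R (4), Well→U (9), Well→Ref (2), V→Ref (6).
Cut capacity = 11 + 2 + 4 + 9 + 2 + 6 = 34.

34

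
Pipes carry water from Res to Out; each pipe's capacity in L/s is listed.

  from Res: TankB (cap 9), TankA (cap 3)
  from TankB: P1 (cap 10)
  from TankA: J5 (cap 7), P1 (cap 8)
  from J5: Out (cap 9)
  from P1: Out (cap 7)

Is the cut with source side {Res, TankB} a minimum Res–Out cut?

No — its capacity is 13, but the minimum cut has capacity 10.

Given cut capacity: 3 + 10 = 13.
Augment Res→TankB→P1→Out: bottleneck 7, flow now 7.
Augment Res→TankA→J5→Out: bottleneck 3, flow now 10.
No augmenting path remains; maximum flow = 10.
In the residual graph, reachable from Res: {Res, TankB, P1}.
Min-cut edges: Res→TankA (3), P1→Out (7); capacity 3 + 7 = 10.
Cut capacity 13 exceeds the max flow 10, so it is not minimum.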